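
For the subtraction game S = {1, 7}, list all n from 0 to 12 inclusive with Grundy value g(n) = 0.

Compute g(0), g(1), … for moves {1, 7}:
k:     0  1  2  3  4  5  6  7  8  9 10 11 12
g(k):  0  1  0  1  0  1  0  1  0  1  0  1  0
The P-positions (g = 0) in 0..12 are 0, 2, 4, 6, 8, 10, 12.

0, 2, 4, 6, 8, 10, 12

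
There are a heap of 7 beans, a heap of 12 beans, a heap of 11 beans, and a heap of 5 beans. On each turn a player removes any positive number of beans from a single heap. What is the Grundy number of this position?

5

Compute the nim-sum pairwise:
7 ^ 12 = 11
11 ^ 11 = 0
0 ^ 5 = 5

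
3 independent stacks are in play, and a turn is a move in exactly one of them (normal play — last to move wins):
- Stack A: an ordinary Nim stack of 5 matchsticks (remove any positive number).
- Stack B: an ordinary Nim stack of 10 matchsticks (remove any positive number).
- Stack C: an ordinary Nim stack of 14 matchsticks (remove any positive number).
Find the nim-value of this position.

1

Stack A is a plain Nim stack of size 5, so its Grundy value is 5.
Stack B is a plain Nim stack of size 10, so its Grundy value is 10.
Stack C is a plain Nim stack of size 14, so its Grundy value is 14.
The value of a disjunctive sum is the nim-sum of the parts.
Combined value = 5 ⊕ 10 ⊕ 14 = 1.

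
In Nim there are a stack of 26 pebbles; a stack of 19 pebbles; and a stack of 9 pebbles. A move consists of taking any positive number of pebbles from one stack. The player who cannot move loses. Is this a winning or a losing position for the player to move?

Losing position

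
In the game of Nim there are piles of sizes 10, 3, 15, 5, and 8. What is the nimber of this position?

Compute the nim-sum pairwise:
10 XOR 3 = 9
9 XOR 15 = 6
6 XOR 5 = 3
3 XOR 8 = 11

11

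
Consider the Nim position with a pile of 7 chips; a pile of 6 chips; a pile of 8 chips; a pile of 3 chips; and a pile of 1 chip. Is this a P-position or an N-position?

N-position

Compute the nim-sum pairwise:
7 ^ 6 = 1
1 ^ 8 = 9
9 ^ 3 = 10
10 ^ 1 = 11
The nim-sum is 11 ≠ 0, so this is an N-position: the player to move can win.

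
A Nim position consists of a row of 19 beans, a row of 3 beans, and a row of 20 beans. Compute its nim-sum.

In binary:
  10011  (19)
  00011  (3)
  10100  (20)
  -----
  00100  (4)

4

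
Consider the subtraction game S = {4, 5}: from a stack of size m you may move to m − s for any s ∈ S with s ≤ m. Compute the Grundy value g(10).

Build the Grundy sequence with g(k) = mex{g(k−s) : s ∈ {4, 5}, s ≤ k}:
g(0) = mex{} = 0
g(1) = mex{} = 0
g(2) = mex{} = 0
g(3) = mex{} = 0
g(4) = mex{0} = 1
g(5) = mex{0} = 1
g(6) = mex{0} = 1
g(7) = mex{0} = 1
g(8) = mex{0,1} = 2
g(9) = mex{1} = 0
g(10) = mex{1} = 0
So g(10) = 0.

0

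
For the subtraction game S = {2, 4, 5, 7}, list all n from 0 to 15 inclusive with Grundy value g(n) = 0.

0, 1, 9, 10

Grundy values for subtraction set {2, 4, 5, 7}:
k:     0  1  2  3  4  5  6  7  8  9 10 11 12 13 14 15
g(k):  0  0  1  1  2  2  3  3  4  0  0  1  1  2  2  3
The P-positions (g = 0) in 0..15 are 0, 1, 9, 10.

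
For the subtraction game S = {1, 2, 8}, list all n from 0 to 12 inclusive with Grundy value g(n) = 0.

0, 3, 6, 9, 12

Compute g(0), g(1), … for moves {1, 2, 8}:
g(0) = mex{} = 0
g(1) = mex{0} = 1
g(2) = mex{0,1} = 2
g(3) = mex{1,2} = 0
g(4) = mex{0,2} = 1
g(5) = mex{0,1} = 2
g(6) = mex{1,2} = 0
g(7) = mex{0,2} = 1
g(8) = mex{0,1} = 2
g(9) = mex{1,2} = 0
g(10) = mex{0,2} = 1
g(11) = mex{0,1} = 2
g(12) = mex{1,2} = 0
The P-positions (g = 0) in 0..12 are 0, 3, 6, 9, 12.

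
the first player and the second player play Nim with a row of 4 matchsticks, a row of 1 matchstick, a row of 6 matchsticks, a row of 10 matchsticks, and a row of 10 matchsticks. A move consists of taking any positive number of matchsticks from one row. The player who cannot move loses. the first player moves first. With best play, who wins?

the first player wins

Compute the nim-sum pairwise:
4 XOR 1 = 5
5 XOR 6 = 3
3 XOR 10 = 9
9 XOR 10 = 3
The nim-sum is 3 ≠ 0, so this is an N-position: the player to move can win; the first player has a winning move.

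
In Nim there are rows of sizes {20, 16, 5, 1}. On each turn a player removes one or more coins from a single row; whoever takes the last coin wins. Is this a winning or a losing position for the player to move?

Losing position

In binary:
  10100  (20)
  10000  (16)
  00101  (5)
  00001  (1)
  -----
  00000  (0)
The nim-sum is 0, so this is a P-position: the player to move is in a losing position under optimal play.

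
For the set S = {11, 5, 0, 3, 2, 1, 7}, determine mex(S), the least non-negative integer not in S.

The values 0, 1, 2, 3 are all present; 4 is the first non-negative integer missing from the set.

4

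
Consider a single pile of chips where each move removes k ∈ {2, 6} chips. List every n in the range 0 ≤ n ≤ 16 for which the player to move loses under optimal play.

Grundy values for subtraction set {2, 6}:
k:     0  1  2  3  4  5  6  7  8  9 10 11 12 13 14 15 16
g(k):  0  0  1  1  0  0  1  1  0  0  1  1  0  0  1  1  0
The P-positions (g = 0) in 0..16 are 0, 1, 4, 5, 8, 9, 12, 13, 16.

0, 1, 4, 5, 8, 9, 12, 13, 16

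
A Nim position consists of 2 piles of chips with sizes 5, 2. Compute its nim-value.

In binary:
  101  (5)
  010  (2)
  ---
  111  (7)

7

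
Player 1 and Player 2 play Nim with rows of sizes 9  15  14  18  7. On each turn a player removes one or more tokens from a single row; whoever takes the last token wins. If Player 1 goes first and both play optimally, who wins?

Player 1 wins

Nim-sum: 9 ⊕ 15 ⊕ 14 ⊕ 18 ⊕ 7 = 29.
The nim-sum is 29 ≠ 0, so this is an N-position: the player to move can win; Player 1 has a winning move.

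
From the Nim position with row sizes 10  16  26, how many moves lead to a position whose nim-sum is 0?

0

Nim-sum: 10 XOR 16 XOR 26 = 0.
The nim-sum is already 0, so every move leaves a nonzero nim-sum — there are no winning moves.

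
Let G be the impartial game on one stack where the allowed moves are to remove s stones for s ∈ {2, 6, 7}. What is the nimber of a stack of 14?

0

Build the Grundy sequence with g(k) = mex{g(k−s) : s ∈ {2, 6, 7}, s ≤ k}:
k:     0  1  2  3  4  5  6  7  8  9 10 11 12 13 14
g(k):  0  0  1  1  0  0  1  1  2  0  3  1  2  0  0
So g(14) = 0.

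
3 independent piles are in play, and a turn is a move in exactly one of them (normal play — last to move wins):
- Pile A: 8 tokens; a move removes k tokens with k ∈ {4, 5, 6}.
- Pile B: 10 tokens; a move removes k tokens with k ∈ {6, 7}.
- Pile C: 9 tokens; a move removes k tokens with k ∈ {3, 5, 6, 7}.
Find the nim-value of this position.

Build the Grundy sequence for pile A with g(k) = mex{g(k−s) : s ∈ {4, 5, 6}, s ≤ k}:
g(0) = mex{} = 0
g(1) = mex{} = 0
g(2) = mex{} = 0
g(3) = mex{} = 0
g(4) = mex{0} = 1
g(5) = mex{0} = 1
g(6) = mex{0} = 1
g(7) = mex{0} = 1
g(8) = mex{0,1} = 2
So g(8) = 2.
Grundy values for pile B (subtraction set {6, 7}):
g(0) = mex{} = 0
g(1) = mex{} = 0
g(2) = mex{} = 0
g(3) = mex{} = 0
g(4) = mex{} = 0
g(5) = mex{} = 0
g(6) = mex{0} = 1
g(7) = mex{0} = 1
g(8) = mex{0} = 1
g(9) = mex{0} = 1
g(10) = mex{0} = 1
So g(10) = 1.
Grundy values for pile C (subtraction set {3, 5, 6, 7}):
g(0) = mex{} = 0
g(1) = mex{} = 0
g(2) = mex{} = 0
g(3) = mex{0} = 1
g(4) = mex{0} = 1
g(5) = mex{0} = 1
g(6) = mex{0,1} = 2
g(7) = mex{0,1} = 2
g(8) = mex{0,1} = 2
g(9) = mex{0,1,2} = 3
So g(9) = 3.
By the Sprague-Grundy theorem, the Grundy value of a sum of independent games is the XOR of the component values.
Combined value = 2 ⊕ 1 ⊕ 3 = 0.

0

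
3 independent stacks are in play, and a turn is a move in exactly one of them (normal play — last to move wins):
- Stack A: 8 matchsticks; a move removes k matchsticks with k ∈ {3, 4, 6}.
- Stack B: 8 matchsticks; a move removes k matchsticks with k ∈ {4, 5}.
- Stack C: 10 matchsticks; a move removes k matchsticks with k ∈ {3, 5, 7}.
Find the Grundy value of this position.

0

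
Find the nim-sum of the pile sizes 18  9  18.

Compute the nim-sum pairwise:
18 XOR 9 = 27
27 XOR 18 = 9

9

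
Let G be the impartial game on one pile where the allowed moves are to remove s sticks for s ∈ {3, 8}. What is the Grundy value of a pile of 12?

Build the Grundy sequence with g(k) = mex{g(k−s) : s ∈ {3, 8}, s ≤ k}:
g(0) = mex{} = 0
g(1) = mex{} = 0
g(2) = mex{} = 0
g(3) = mex{0} = 1
g(4) = mex{0} = 1
g(5) = mex{0} = 1
g(6) = mex{1} = 0
g(7) = mex{1} = 0
g(8) = mex{0,1} = 2
g(9) = mex{0} = 1
g(10) = mex{0} = 1
g(11) = mex{1,2} = 0
g(12) = mex{1} = 0
So g(12) = 0.

0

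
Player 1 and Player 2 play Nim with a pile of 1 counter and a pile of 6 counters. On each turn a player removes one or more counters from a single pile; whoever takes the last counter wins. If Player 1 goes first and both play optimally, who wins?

Player 1 wins

Nim-sum: 1 ^ 6 = 7.
The nim-sum is 7 ≠ 0, so this is an N-position: the player to move can win; Player 1 has a winning move.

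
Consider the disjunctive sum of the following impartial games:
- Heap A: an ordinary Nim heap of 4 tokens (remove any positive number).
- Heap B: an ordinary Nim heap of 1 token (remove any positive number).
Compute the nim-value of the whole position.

5

Heap A is a plain Nim heap of size 4, so its Grundy value is 4.
Heap B is a plain Nim heap of size 1, so its Grundy value is 1.
The value of a disjunctive sum is the nim-sum of the parts.
Combined value = 4 ⊕ 1 = 5.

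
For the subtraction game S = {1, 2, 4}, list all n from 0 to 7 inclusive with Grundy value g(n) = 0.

0, 3, 6

Grundy values for subtraction set {1, 2, 4}:
g(0) = mex{} = 0
g(1) = mex{0} = 1
g(2) = mex{0,1} = 2
g(3) = mex{1,2} = 0
g(4) = mex{0,2} = 1
g(5) = mex{0,1} = 2
g(6) = mex{1,2} = 0
g(7) = mex{0,2} = 1
The P-positions (g = 0) in 0..7 are 0, 3, 6.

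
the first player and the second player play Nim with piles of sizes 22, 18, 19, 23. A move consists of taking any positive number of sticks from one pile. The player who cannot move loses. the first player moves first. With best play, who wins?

the second player wins

Nim-sum: 22 ^ 18 ^ 19 ^ 23 = 0.
The nim-sum is 0, so this is a P-position: the player to move is in a losing position under optimal play; the first player is about to move from it and so loses — the second player wins.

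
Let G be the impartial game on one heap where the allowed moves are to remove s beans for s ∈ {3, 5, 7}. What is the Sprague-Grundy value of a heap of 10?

0

Grundy values for subtraction set {3, 5, 7}:
g(0) = mex{} = 0
g(1) = mex{} = 0
g(2) = mex{} = 0
g(3) = mex{0} = 1
g(4) = mex{0} = 1
g(5) = mex{0} = 1
g(6) = mex{0,1} = 2
g(7) = mex{0,1} = 2
g(8) = mex{0,1} = 2
g(9) = mex{0,1,2} = 3
g(10) = mex{1,2} = 0
So g(10) = 0.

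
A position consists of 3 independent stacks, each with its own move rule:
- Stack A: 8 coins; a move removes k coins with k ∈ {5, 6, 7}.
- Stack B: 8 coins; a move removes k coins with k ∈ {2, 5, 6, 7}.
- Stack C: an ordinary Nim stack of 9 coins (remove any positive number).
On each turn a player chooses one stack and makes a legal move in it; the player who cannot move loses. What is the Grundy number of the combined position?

For stack A, compute g(0), g(1), … with moves {5, 6, 7}:
g(0) = mex{} = 0
g(1) = mex{} = 0
g(2) = mex{} = 0
g(3) = mex{} = 0
g(4) = mex{} = 0
g(5) = mex{0} = 1
g(6) = mex{0} = 1
g(7) = mex{0} = 1
g(8) = mex{0} = 1
So g(8) = 1.
For stack B, compute g(0), g(1), … with moves {2, 5, 6, 7}:
k:     0  1  2  3  4  5  6  7  8
g(k):  0  0  1  1  0  2  1  3  2
So g(8) = 2.
Stack C is a plain Nim stack of size 9, so its Grundy value is 9.
By the Sprague-Grundy theorem, the Grundy value of a sum of independent games is the XOR of the component values.
Combined value = 1 XOR 2 XOR 9 = 10.

10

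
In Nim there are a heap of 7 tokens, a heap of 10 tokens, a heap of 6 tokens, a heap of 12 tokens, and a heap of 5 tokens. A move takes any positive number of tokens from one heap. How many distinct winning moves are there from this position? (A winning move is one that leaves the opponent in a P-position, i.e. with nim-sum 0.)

3

Nim-sum: 7 ⊕ 10 ⊕ 6 ⊕ 12 ⊕ 5 = 2.
The overall nim-sum is X = 2. A heap of size p has a winning move iff p XOR X < p (reduce it to p XOR X).
  7: 7 XOR 2 = 5 < 7 — winning move (to 5).
  10: 10 XOR 2 = 8 < 10 — winning move (to 8).
  6: 6 XOR 2 = 4 < 6 — winning move (to 4).
  12: 12 XOR 2 = 14 ≥ 12 — no move.
  5: 5 XOR 2 = 7 ≥ 5 — no move.
That gives 3 winning moves.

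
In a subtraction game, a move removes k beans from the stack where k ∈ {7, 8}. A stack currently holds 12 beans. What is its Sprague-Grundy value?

1

Grundy values for subtraction set {7, 8}:
g(0) = mex{} = 0
g(1) = mex{} = 0
g(2) = mex{} = 0
g(3) = mex{} = 0
g(4) = mex{} = 0
g(5) = mex{} = 0
g(6) = mex{} = 0
g(7) = mex{0} = 1
g(8) = mex{0} = 1
g(9) = mex{0} = 1
g(10) = mex{0} = 1
g(11) = mex{0} = 1
g(12) = mex{0} = 1
So g(12) = 1.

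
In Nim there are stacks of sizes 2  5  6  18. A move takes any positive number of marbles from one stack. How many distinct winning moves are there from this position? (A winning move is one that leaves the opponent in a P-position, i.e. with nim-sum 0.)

In binary:
  00010  (2)
  00101  (5)
  00110  (6)
  10010  (18)
  -----
  10011  (19)
The overall nim-sum is X = 19. A stack of size p has a winning move iff p XOR X < p (reduce it to p XOR X).
  2: 2 XOR 19 = 17 ≥ 2 — no move.
  5: 5 XOR 19 = 22 ≥ 5 — no move.
  6: 6 XOR 19 = 21 ≥ 6 — no move.
  18: 18 XOR 19 = 1 < 18 — winning move (to 1).
That gives 1 winning move.

1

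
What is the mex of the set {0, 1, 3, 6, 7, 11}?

2

The values 0, 1 are all present; 2 is the first non-negative integer missing from the set.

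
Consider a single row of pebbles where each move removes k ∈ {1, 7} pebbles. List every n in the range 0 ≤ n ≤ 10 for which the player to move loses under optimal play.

0, 2, 4, 6, 8, 10

Compute g(0), g(1), … for moves {1, 7}:
g(0) = mex{} = 0
g(1) = mex{0} = 1
g(2) = mex{1} = 0
g(3) = mex{0} = 1
g(4) = mex{1} = 0
g(5) = mex{0} = 1
g(6) = mex{1} = 0
g(7) = mex{0} = 1
g(8) = mex{1} = 0
g(9) = mex{0} = 1
g(10) = mex{1} = 0
The P-positions (g = 0) in 0..10 are 0, 2, 4, 6, 8, 10.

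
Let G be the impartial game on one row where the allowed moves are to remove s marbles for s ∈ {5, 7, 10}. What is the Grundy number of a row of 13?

2

Compute g(0), g(1), … for moves {5, 7, 10}:
g(0) = mex{} = 0
g(1) = mex{} = 0
g(2) = mex{} = 0
g(3) = mex{} = 0
g(4) = mex{} = 0
g(5) = mex{0} = 1
g(6) = mex{0} = 1
g(7) = mex{0} = 1
g(8) = mex{0} = 1
g(9) = mex{0} = 1
g(10) = mex{0,1} = 2
g(11) = mex{0,1} = 2
g(12) = mex{0,1} = 2
g(13) = mex{0,1} = 2
So g(13) = 2.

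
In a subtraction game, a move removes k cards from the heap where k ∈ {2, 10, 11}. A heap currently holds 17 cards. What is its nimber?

Build the Grundy sequence with g(k) = mex{g(k−s) : s ∈ {2, 10, 11}, s ≤ k}:
k:     0  1  2  3  4  5  6  7  8  9 10 11 12 13 14 15 16 17
g(k):  0  0  1  1  0  0  1  1  0  0  1  1  2  0  3  1  2  0
So g(17) = 0.

0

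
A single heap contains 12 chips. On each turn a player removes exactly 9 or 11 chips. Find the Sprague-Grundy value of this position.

1

Build the Grundy sequence with g(k) = mex{g(k−s) : s ∈ {9, 11}, s ≤ k}:
g(0) = mex{} = 0
g(1) = mex{} = 0
g(2) = mex{} = 0
g(3) = mex{} = 0
g(4) = mex{} = 0
g(5) = mex{} = 0
g(6) = mex{} = 0
g(7) = mex{} = 0
g(8) = mex{} = 0
g(9) = mex{0} = 1
g(10) = mex{0} = 1
g(11) = mex{0} = 1
g(12) = mex{0} = 1
So g(12) = 1.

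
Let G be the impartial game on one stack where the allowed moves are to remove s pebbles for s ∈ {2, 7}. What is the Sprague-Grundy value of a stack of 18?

Grundy values for subtraction set {2, 7}:
k:     0  1  2  3  4  5  6  7  8  9 10 11 12 13 14 15 16 17 18
g(k):  0  0  1  1  0  0  1  1  2  0  0  1  1  0  0  1  1  2  0
So g(18) = 0.

0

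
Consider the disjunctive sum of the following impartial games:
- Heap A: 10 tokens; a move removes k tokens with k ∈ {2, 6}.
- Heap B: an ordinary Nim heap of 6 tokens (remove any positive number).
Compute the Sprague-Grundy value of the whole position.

For heap A, compute g(0), g(1), … with moves {2, 6}:
g(0) = mex{} = 0
g(1) = mex{} = 0
g(2) = mex{0} = 1
g(3) = mex{0} = 1
g(4) = mex{1} = 0
g(5) = mex{1} = 0
g(6) = mex{0} = 1
g(7) = mex{0} = 1
g(8) = mex{1} = 0
g(9) = mex{1} = 0
g(10) = mex{0} = 1
So g(10) = 1.
Heap B is a plain Nim heap of size 6, so its Grundy value is 6.
By the Sprague-Grundy theorem, the Grundy value of a sum of independent games is the XOR of the component values.
Combined value = 1 ⊕ 6 = 7.

7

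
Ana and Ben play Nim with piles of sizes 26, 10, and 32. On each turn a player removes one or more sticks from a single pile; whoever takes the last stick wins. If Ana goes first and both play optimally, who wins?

Ana wins

Nim-sum: 26 XOR 10 XOR 32 = 48.
The nim-sum is 48 ≠ 0, so this is an N-position: the player to move can win; Ana has a winning move.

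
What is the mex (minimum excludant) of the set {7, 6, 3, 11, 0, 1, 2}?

4

The values 0, 1, 2, 3 are all present; 4 is the first non-negative integer missing from the set.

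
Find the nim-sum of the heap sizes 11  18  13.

20

Write each in binary and XOR column by column:
  01011  (11)
  10010  (18)
  01101  (13)
  -----
  10100  (20)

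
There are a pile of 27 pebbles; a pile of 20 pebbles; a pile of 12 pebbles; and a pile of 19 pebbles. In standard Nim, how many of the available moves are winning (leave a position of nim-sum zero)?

3

Nim-sum: 27 ^ 20 ^ 12 ^ 19 = 16.
The overall nim-sum is X = 16. A pile of size p has a winning move iff p XOR X < p (reduce it to p XOR X).
  27: 27 XOR 16 = 11 < 27 — winning move (to 11).
  20: 20 XOR 16 = 4 < 20 — winning move (to 4).
  12: 12 XOR 16 = 28 ≥ 12 — no move.
  19: 19 XOR 16 = 3 < 19 — winning move (to 3).
That gives 3 winning moves.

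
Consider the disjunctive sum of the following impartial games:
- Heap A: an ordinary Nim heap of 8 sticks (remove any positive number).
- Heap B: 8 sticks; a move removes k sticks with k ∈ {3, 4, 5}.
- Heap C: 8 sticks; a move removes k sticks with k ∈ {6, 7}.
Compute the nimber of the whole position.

Heap A is a plain Nim heap of size 8, so its Grundy value is 8.
Build the Grundy sequence for heap B with g(k) = mex{g(k−s) : s ∈ {3, 4, 5}, s ≤ k}:
k:     0  1  2  3  4  5  6  7  8
g(k):  0  0  0  1  1  1  2  2  0
So g(8) = 0.
For heap C, compute g(0), g(1), … with moves {6, 7}:
k:     0  1  2  3  4  5  6  7  8
g(k):  0  0  0  0  0  0  1  1  1
So g(8) = 1.
By the Sprague-Grundy theorem, the Grundy value of a sum of independent games is the XOR of the component values.
Combined value = 8 XOR 0 XOR 1 = 9.

9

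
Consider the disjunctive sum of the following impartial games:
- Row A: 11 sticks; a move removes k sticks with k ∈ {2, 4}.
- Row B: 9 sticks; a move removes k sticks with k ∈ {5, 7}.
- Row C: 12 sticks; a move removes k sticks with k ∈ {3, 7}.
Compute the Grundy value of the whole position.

For row A, compute g(0), g(1), … with moves {2, 4}:
g(0) = mex{} = 0
g(1) = mex{} = 0
g(2) = mex{0} = 1
g(3) = mex{0} = 1
g(4) = mex{0,1} = 2
g(5) = mex{0,1} = 2
g(6) = mex{1,2} = 0
g(7) = mex{1,2} = 0
g(8) = mex{0,2} = 1
g(9) = mex{0,2} = 1
g(10) = mex{0,1} = 2
g(11) = mex{0,1} = 2
So g(11) = 2.
For row B, compute g(0), g(1), … with moves {5, 7}:
k:     0  1  2  3  4  5  6  7  8  9
g(k):  0  0  0  0  0  1  1  1  1  1
So g(9) = 1.
For row C, compute g(0), g(1), … with moves {3, 7}:
k:     0  1  2  3  4  5  6  7  8  9 10 11 12
g(k):  0  0  0  1  1  1  0  2  2  1  0  0  0
So g(12) = 0.
The value of a disjunctive sum is the nim-sum of the parts.
Combined value = 2 ⊕ 1 ⊕ 0 = 3.

3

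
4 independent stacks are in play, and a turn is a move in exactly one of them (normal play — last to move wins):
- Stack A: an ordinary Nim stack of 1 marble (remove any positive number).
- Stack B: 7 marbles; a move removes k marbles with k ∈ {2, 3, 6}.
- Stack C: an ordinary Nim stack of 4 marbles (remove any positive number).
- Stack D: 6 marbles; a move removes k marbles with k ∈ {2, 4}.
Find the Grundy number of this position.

4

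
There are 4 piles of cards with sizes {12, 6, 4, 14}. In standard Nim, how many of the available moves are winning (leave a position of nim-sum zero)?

Write each in binary and XOR column by column:
  1100  (12)
  0110  (6)
  0100  (4)
  1110  (14)
  ----
  0000  (0)
The nim-sum is already 0, so every move leaves a nonzero nim-sum — there are no winning moves.

0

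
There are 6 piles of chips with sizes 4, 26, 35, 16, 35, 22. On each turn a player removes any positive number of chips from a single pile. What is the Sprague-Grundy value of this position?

24

In binary:
  000100  (4)
  011010  (26)
  100011  (35)
  010000  (16)
  100011  (35)
  010110  (22)
  ------
  011000  (24)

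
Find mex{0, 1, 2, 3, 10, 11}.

4

The values 0, 1, 2, 3 are all present; 4 is the first non-negative integer missing from the set.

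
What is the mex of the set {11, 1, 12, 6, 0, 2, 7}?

The values 0, 1, 2 are all present; 3 is the first non-negative integer missing from the set.

3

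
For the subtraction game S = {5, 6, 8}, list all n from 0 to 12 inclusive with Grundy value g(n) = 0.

0, 1, 2, 3, 4

Compute g(0), g(1), … for moves {5, 6, 8}:
k:     0  1  2  3  4  5  6  7  8  9 10 11 12
g(k):  0  0  0  0  0  1  1  1  1  1  2  2  2
The P-positions (g = 0) in 0..12 are 0, 1, 2, 3, 4.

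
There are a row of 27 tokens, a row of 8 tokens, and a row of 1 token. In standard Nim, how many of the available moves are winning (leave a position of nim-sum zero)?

Compute the nim-sum pairwise:
27 ^ 8 = 19
19 ^ 1 = 18
The overall nim-sum is X = 18. A row of size p has a winning move iff p XOR X < p (reduce it to p XOR X).
  27: 27 XOR 18 = 9 < 27 — winning move (to 9).
  8: 8 XOR 18 = 26 ≥ 8 — no move.
  1: 1 XOR 18 = 19 ≥ 1 — no move.
That gives 1 winning move.

1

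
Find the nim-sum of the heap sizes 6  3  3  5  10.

9

Bitwise XOR of the heap sizes:
  0110  (6)
  0011  (3)
  0011  (3)
  0101  (5)
  1010  (10)
  ----
  1001  (9)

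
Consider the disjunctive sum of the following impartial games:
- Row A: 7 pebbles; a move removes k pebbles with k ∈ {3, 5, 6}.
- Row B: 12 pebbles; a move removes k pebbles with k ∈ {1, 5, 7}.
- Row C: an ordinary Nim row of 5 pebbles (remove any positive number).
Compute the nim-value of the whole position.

7

Grundy values for row A (subtraction set {3, 5, 6}):
g(0) = mex{} = 0
g(1) = mex{} = 0
g(2) = mex{} = 0
g(3) = mex{0} = 1
g(4) = mex{0} = 1
g(5) = mex{0} = 1
g(6) = mex{0,1} = 2
g(7) = mex{0,1} = 2
So g(7) = 2.
For row B, compute g(0), g(1), … with moves {1, 5, 7}:
g(0) = mex{} = 0
g(1) = mex{0} = 1
g(2) = mex{1} = 0
g(3) = mex{0} = 1
g(4) = mex{1} = 0
g(5) = mex{0} = 1
g(6) = mex{1} = 0
g(7) = mex{0} = 1
g(8) = mex{1} = 0
g(9) = mex{0} = 1
g(10) = mex{1} = 0
g(11) = mex{0} = 1
g(12) = mex{1} = 0
So g(12) = 0.
Row C is a plain Nim row of size 5, so its Grundy value is 5.
By the Sprague-Grundy theorem, the Grundy value of a sum of independent games is the XOR of the component values.
Combined value = 2 ⊕ 0 ⊕ 5 = 7.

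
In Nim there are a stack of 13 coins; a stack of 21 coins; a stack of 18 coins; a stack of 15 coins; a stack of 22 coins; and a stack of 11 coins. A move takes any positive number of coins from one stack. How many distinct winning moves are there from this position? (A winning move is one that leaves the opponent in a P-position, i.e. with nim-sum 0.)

Compute the nim-sum pairwise:
13 ⊕ 21 = 24
24 ⊕ 18 = 10
10 ⊕ 15 = 5
5 ⊕ 22 = 19
19 ⊕ 11 = 24
The overall nim-sum is X = 24. A stack of size p has a winning move iff p XOR X < p (reduce it to p XOR X).
  13: 13 XOR 24 = 21 ≥ 13 — no move.
  21: 21 XOR 24 = 13 < 21 — winning move (to 13).
  18: 18 XOR 24 = 10 < 18 — winning move (to 10).
  15: 15 XOR 24 = 23 ≥ 15 — no move.
  22: 22 XOR 24 = 14 < 22 — winning move (to 14).
  11: 11 XOR 24 = 19 ≥ 11 — no move.
That gives 3 winning moves.

3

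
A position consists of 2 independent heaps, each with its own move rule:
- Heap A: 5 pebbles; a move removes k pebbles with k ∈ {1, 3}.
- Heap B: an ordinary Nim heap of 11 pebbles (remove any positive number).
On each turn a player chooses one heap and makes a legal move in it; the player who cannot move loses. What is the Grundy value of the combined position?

10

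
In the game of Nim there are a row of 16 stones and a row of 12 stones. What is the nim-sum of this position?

Compute the nim-sum pairwise:
16 XOR 12 = 28

28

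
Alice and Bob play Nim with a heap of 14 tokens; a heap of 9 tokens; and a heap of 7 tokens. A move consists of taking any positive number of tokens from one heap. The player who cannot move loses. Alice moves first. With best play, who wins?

Bitwise XOR of the heap sizes:
  1110  (14)
  1001  (9)
  0111  (7)
  ----
  0000  (0)
The nim-sum is 0, so this is a P-position: the player to move is in a losing position under optimal play; Alice is about to move from it and so loses — Bob wins.

Bob wins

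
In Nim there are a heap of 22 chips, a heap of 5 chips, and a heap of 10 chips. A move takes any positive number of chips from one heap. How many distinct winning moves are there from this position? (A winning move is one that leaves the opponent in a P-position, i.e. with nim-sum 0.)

In binary:
  10110  (22)
  00101  (5)
  01010  (10)
  -----
  11001  (25)
The overall nim-sum is X = 25. A heap of size p has a winning move iff p XOR X < p (reduce it to p XOR X).
  22: 22 XOR 25 = 15 < 22 — winning move (to 15).
  5: 5 XOR 25 = 28 ≥ 5 — no move.
  10: 10 XOR 25 = 19 ≥ 10 — no move.
That gives 1 winning move.

1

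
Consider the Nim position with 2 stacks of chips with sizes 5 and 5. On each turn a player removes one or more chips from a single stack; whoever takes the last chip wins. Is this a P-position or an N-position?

Nim-sum: 5 XOR 5 = 0.
The nim-sum is 0, so this is a P-position: the player to move is in a losing position under optimal play.

P-position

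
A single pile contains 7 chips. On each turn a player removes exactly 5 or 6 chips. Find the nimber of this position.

1

Compute g(0), g(1), … for moves {5, 6}:
g(0) = mex{} = 0
g(1) = mex{} = 0
g(2) = mex{} = 0
g(3) = mex{} = 0
g(4) = mex{} = 0
g(5) = mex{0} = 1
g(6) = mex{0} = 1
g(7) = mex{0} = 1
So g(7) = 1.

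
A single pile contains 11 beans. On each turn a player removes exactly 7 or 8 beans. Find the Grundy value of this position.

1

Compute g(0), g(1), … for moves {7, 8}:
g(0) = mex{} = 0
g(1) = mex{} = 0
g(2) = mex{} = 0
g(3) = mex{} = 0
g(4) = mex{} = 0
g(5) = mex{} = 0
g(6) = mex{} = 0
g(7) = mex{0} = 1
g(8) = mex{0} = 1
g(9) = mex{0} = 1
g(10) = mex{0} = 1
g(11) = mex{0} = 1
So g(11) = 1.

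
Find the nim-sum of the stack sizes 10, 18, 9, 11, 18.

8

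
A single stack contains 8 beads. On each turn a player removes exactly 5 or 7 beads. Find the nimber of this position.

Compute g(0), g(1), … for moves {5, 7}:
g(0) = mex{} = 0
g(1) = mex{} = 0
g(2) = mex{} = 0
g(3) = mex{} = 0
g(4) = mex{} = 0
g(5) = mex{0} = 1
g(6) = mex{0} = 1
g(7) = mex{0} = 1
g(8) = mex{0} = 1
So g(8) = 1.

1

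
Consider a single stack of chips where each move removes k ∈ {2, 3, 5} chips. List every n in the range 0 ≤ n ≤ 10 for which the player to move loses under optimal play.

0, 1, 7, 8

Build the Grundy sequence with g(k) = mex{g(k−s) : s ∈ {2, 3, 5}, s ≤ k}:
k:     0  1  2  3  4  5  6  7  8  9 10
g(k):  0  0  1  1  2  2  3  0  0  1  1
The P-positions (g = 0) in 0..10 are 0, 1, 7, 8.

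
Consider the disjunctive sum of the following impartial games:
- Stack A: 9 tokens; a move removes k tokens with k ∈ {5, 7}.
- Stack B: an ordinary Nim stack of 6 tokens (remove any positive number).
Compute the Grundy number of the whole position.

7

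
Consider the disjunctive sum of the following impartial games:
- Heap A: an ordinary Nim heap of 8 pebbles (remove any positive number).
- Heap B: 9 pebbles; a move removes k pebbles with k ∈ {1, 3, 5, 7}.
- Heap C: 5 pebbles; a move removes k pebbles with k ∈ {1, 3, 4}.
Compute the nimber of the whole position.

Heap A is a plain Nim heap of size 8, so its Grundy value is 8.
For heap B, compute g(0), g(1), … with moves {1, 3, 5, 7}:
g(0) = mex{} = 0
g(1) = mex{0} = 1
g(2) = mex{1} = 0
g(3) = mex{0} = 1
g(4) = mex{1} = 0
g(5) = mex{0} = 1
g(6) = mex{1} = 0
g(7) = mex{0} = 1
g(8) = mex{1} = 0
g(9) = mex{0} = 1
So g(9) = 1.
Grundy values for heap C (subtraction set {1, 3, 4}):
k:     0  1  2  3  4  5
g(k):  0  1  0  1  2  3
So g(5) = 3.
By the Sprague-Grundy theorem, the Grundy value of a sum of independent games is the XOR of the component values.
Combined value = 8 XOR 1 XOR 3 = 10.

10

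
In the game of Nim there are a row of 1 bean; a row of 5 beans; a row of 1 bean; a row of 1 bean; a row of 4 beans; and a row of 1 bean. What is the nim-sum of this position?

1

Compute the nim-sum pairwise:
1 ⊕ 5 = 4
4 ⊕ 1 = 5
5 ⊕ 1 = 4
4 ⊕ 4 = 0
0 ⊕ 1 = 1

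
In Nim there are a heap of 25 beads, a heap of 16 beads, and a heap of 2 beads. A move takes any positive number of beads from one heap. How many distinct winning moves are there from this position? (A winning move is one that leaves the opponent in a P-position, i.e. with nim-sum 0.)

Nim-sum: 25 XOR 16 XOR 2 = 11.
The overall nim-sum is X = 11. A heap of size p has a winning move iff p XOR X < p (reduce it to p XOR X).
  25: 25 XOR 11 = 18 < 25 — winning move (to 18).
  16: 16 XOR 11 = 27 ≥ 16 — no move.
  2: 2 XOR 11 = 9 ≥ 2 — no move.
That gives 1 winning move.

1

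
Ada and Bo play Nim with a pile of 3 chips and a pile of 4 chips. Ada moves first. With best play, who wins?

Write each in binary and XOR column by column:
  011  (3)
  100  (4)
  ---
  111  (7)
The nim-sum is 7 ≠ 0, so this is an N-position: the player to move can win; Ada has a winning move.

Ada wins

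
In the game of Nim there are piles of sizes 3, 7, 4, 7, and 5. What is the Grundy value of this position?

2

Compute the nim-sum pairwise:
3 XOR 7 = 4
4 XOR 4 = 0
0 XOR 7 = 7
7 XOR 5 = 2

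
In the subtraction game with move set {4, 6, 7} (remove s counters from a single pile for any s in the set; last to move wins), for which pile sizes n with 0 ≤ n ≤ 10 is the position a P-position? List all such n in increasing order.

0, 1, 2, 3

Compute g(0), g(1), … for moves {4, 6, 7}:
k:     0  1  2  3  4  5  6  7  8  9 10
g(k):  0  0  0  0  1  1  1  1  2  2  2
The P-positions (g = 0) in 0..10 are 0, 1, 2, 3.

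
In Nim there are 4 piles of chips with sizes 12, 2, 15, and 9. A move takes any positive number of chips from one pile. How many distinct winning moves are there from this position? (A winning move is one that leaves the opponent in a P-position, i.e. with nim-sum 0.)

3

Write each in binary and XOR column by column:
  1100  (12)
  0010  (2)
  1111  (15)
  1001  (9)
  ----
  1000  (8)
The overall nim-sum is X = 8. A pile of size p has a winning move iff p XOR X < p (reduce it to p XOR X).
  12: 12 XOR 8 = 4 < 12 — winning move (to 4).
  2: 2 XOR 8 = 10 ≥ 2 — no move.
  15: 15 XOR 8 = 7 < 15 — winning move (to 7).
  9: 9 XOR 8 = 1 < 9 — winning move (to 1).
That gives 3 winning moves.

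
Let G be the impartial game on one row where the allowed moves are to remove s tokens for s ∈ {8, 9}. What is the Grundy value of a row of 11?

Build the Grundy sequence with g(k) = mex{g(k−s) : s ∈ {8, 9}, s ≤ k}:
k:     0  1  2  3  4  5  6  7  8  9 10 11
g(k):  0  0  0  0  0  0  0  0  1  1  1  1
So g(11) = 1.

1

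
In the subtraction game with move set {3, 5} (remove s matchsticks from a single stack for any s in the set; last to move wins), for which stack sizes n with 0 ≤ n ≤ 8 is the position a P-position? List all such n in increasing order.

Grundy values for subtraction set {3, 5}:
g(0) = mex{} = 0
g(1) = mex{} = 0
g(2) = mex{} = 0
g(3) = mex{0} = 1
g(4) = mex{0} = 1
g(5) = mex{0} = 1
g(6) = mex{0,1} = 2
g(7) = mex{0,1} = 2
g(8) = mex{1} = 0
The P-positions (g = 0) in 0..8 are 0, 1, 2, 8.

0, 1, 2, 8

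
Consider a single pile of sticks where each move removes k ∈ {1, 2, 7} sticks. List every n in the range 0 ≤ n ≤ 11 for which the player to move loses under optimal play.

0, 3, 6, 9

Build the Grundy sequence with g(k) = mex{g(k−s) : s ∈ {1, 2, 7}, s ≤ k}:
k:     0  1  2  3  4  5  6  7  8  9 10 11
g(k):  0  1  2  0  1  2  0  1  2  0  1  2
The P-positions (g = 0) in 0..11 are 0, 3, 6, 9.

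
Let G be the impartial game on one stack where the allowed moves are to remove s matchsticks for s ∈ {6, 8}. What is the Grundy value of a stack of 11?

Compute g(0), g(1), … for moves {6, 8}:
k:     0  1  2  3  4  5  6  7  8  9 10 11
g(k):  0  0  0  0  0  0  1  1  1  1  1  1
So g(11) = 1.

1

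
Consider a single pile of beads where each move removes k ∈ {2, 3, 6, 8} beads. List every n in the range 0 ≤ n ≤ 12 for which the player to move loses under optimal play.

0, 1, 5, 10

Build the Grundy sequence with g(k) = mex{g(k−s) : s ∈ {2, 3, 6, 8}, s ≤ k}:
g(0) = mex{} = 0
g(1) = mex{} = 0
g(2) = mex{0} = 1
g(3) = mex{0} = 1
g(4) = mex{0,1} = 2
g(5) = mex{1} = 0
g(6) = mex{0,1,2} = 3
g(7) = mex{0,2} = 1
g(8) = mex{0,1,3} = 2
g(9) = mex{0,1,3} = 2
g(10) = mex{1,2} = 0
g(11) = mex{0,1,2} = 3
g(12) = mex{0,2,3} = 1
The P-positions (g = 0) in 0..12 are 0, 1, 5, 10.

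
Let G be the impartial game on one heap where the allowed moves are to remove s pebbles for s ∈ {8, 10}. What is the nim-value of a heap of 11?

1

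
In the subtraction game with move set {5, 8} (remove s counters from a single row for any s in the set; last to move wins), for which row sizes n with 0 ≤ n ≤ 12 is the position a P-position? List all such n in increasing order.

Compute g(0), g(1), … for moves {5, 8}:
g(0) = mex{} = 0
g(1) = mex{} = 0
g(2) = mex{} = 0
g(3) = mex{} = 0
g(4) = mex{} = 0
g(5) = mex{0} = 1
g(6) = mex{0} = 1
g(7) = mex{0} = 1
g(8) = mex{0} = 1
g(9) = mex{0} = 1
g(10) = mex{0,1} = 2
g(11) = mex{0,1} = 2
g(12) = mex{0,1} = 2
The P-positions (g = 0) in 0..12 are 0, 1, 2, 3, 4.

0, 1, 2, 3, 4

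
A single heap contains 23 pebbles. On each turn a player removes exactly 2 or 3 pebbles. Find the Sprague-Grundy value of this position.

Build the Grundy sequence with g(k) = mex{g(k−s) : s ∈ {2, 3}, s ≤ k}:
k:     0  1  2  3  4  5  6  7  8  9 10 11 12 13 14 15 16 17 18 19 20 21 22 23
g(k):  0  0  1  1  2  0  0  1  1  2  0  0  1  1  2  0  0  1  1  2  0  0  1  1
So g(23) = 1.

1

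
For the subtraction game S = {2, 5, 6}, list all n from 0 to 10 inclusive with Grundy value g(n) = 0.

0, 1, 4, 8

Compute g(0), g(1), … for moves {2, 5, 6}:
k:     0  1  2  3  4  5  6  7  8  9 10
g(k):  0  0  1  1  0  2  1  3  0  2  1
The P-positions (g = 0) in 0..10 are 0, 1, 4, 8.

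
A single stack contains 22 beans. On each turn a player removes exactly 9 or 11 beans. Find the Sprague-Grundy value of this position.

0

Grundy values for subtraction set {9, 11}:
k:     0  1  2  3  4  5  6  7  8  9 10 11 12 13 14 15 16 17 18 19 20 21 22
g(k):  0  0  0  0  0  0  0  0  0  1  1  1  1  1  1  1  1  1  2  2  0  0  0
So g(22) = 0.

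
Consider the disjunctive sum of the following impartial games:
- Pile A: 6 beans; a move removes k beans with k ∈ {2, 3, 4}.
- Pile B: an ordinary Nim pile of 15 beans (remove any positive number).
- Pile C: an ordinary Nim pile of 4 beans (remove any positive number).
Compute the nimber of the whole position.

11

Grundy values for pile A (subtraction set {2, 3, 4}):
k:     0  1  2  3  4  5  6
g(k):  0  0  1  1  2  2  0
So g(6) = 0.
Pile B is a plain Nim pile of size 15, so its Grundy value is 15.
Pile C is a plain Nim pile of size 4, so its Grundy value is 4.
The value of a disjunctive sum is the nim-sum of the parts.
Combined value = 0 ⊕ 15 ⊕ 4 = 11.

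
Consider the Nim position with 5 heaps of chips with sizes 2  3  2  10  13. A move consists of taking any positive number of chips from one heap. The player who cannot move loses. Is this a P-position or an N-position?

Compute the nim-sum pairwise:
2 ⊕ 3 = 1
1 ⊕ 2 = 3
3 ⊕ 10 = 9
9 ⊕ 13 = 4
The nim-sum is 4 ≠ 0, so this is an N-position: the player to move can win.

N-position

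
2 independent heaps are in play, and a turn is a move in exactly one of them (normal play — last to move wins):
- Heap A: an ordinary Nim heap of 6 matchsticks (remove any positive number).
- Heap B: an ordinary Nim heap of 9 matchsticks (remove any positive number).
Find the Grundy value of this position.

Heap A is a plain Nim heap of size 6, so its Grundy value is 6.
Heap B is a plain Nim heap of size 9, so its Grundy value is 9.
The value of a disjunctive sum is the nim-sum of the parts.
Combined value = 6 XOR 9 = 15.

15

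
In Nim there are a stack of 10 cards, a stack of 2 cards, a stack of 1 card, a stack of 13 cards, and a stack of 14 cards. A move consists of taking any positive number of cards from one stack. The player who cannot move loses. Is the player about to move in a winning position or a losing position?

Nim-sum: 10 XOR 2 XOR 1 XOR 13 XOR 14 = 10.
The nim-sum is 10 ≠ 0, so this is an N-position: the player to move can win.

Winning position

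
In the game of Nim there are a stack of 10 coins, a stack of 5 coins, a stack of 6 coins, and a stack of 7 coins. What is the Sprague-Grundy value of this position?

14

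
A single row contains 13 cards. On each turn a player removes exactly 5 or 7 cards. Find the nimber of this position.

0

Compute g(0), g(1), … for moves {5, 7}:
k:     0  1  2  3  4  5  6  7  8  9 10 11 12 13
g(k):  0  0  0  0  0  1  1  1  1  1  2  2  0  0
So g(13) = 0.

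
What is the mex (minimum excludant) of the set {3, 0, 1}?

2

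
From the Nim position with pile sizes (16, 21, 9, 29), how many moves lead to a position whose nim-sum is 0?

3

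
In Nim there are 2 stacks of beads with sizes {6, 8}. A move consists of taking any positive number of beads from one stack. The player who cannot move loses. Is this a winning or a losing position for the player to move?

Winning position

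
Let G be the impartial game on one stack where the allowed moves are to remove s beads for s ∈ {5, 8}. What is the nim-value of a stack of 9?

1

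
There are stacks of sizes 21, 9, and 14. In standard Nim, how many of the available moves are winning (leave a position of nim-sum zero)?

1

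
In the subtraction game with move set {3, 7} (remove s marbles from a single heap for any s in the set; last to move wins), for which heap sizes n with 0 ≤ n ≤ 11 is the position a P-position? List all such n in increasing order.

Compute g(0), g(1), … for moves {3, 7}:
k:     0  1  2  3  4  5  6  7  8  9 10 11
g(k):  0  0  0  1  1  1  0  2  2  1  0  0
The P-positions (g = 0) in 0..11 are 0, 1, 2, 6, 10, 11.

0, 1, 2, 6, 10, 11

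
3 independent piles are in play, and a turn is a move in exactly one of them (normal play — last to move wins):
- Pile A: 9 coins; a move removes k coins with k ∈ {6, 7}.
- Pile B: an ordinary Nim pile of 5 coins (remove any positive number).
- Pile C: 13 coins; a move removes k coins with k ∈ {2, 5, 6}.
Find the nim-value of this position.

5

Grundy values for pile A (subtraction set {6, 7}):
k:     0  1  2  3  4  5  6  7  8  9
g(k):  0  0  0  0  0  0  1  1  1  1
So g(9) = 1.
Pile B is a plain Nim pile of size 5, so its Grundy value is 5.
Grundy values for pile C (subtraction set {2, 5, 6}):
k:     0  1  2  3  4  5  6  7  8  9 10 11 12 13
g(k):  0  0  1  1  0  2  1  3  0  2  1  0  0  1
So g(13) = 1.
The value of a disjunctive sum is the nim-sum of the parts.
Combined value = 1 XOR 5 XOR 1 = 5.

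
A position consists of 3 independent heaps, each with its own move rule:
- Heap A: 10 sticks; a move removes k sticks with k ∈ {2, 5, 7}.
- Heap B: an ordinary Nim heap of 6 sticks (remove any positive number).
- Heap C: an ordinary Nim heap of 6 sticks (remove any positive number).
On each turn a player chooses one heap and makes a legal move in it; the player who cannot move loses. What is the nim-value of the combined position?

Grundy values for heap A (subtraction set {2, 5, 7}):
k:     0  1  2  3  4  5  6  7  8  9 10
g(k):  0  0  1  1  0  2  1  3  2  2  0
So g(10) = 0.
Heap B is a plain Nim heap of size 6, so its Grundy value is 6.
Heap C is a plain Nim heap of size 6, so its Grundy value is 6.
The value of a disjunctive sum is the nim-sum of the parts.
Combined value = 0 XOR 6 XOR 6 = 0.

0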